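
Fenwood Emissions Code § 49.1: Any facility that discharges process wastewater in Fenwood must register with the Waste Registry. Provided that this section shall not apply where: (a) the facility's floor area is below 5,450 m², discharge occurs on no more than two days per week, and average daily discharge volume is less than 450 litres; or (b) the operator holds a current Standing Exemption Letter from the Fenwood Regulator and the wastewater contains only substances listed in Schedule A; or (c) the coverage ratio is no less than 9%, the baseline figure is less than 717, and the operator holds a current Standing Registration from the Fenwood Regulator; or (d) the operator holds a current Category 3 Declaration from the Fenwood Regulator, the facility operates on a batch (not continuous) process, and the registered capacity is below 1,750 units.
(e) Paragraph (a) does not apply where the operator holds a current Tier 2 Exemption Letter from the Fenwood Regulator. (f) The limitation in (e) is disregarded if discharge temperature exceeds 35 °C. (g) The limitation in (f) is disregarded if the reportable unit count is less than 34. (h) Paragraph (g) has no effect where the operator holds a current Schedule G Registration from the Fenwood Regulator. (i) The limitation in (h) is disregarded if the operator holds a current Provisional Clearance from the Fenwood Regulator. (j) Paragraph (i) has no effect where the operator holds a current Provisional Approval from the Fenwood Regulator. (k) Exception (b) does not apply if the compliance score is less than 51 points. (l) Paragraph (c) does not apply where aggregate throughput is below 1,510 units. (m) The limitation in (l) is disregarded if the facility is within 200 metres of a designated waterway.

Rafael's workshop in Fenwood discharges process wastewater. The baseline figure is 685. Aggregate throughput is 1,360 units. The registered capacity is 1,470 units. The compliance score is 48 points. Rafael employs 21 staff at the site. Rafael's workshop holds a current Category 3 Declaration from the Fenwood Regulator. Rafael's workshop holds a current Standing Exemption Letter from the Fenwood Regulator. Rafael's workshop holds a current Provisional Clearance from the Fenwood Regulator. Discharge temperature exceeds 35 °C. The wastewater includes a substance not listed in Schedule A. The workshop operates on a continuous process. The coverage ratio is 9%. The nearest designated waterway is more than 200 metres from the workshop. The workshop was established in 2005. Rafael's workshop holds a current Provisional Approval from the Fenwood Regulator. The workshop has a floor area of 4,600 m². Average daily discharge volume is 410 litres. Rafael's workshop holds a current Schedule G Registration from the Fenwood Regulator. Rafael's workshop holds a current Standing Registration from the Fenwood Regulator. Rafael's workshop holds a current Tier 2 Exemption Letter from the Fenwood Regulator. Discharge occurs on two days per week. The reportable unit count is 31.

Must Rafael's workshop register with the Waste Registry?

No — exception (a) applies; Rafael's workshop is not required to register with the Waste Registry.

Exception (a)'s conditions are all satisfied: the facility's floor area is 4,600 m², below the 5,450 m² limit; discharge occurs on no more than two days per week; average daily discharge volume is 410 litres, less than the 450 litres limit. Applying paragraphs (e)–(j): (e) is triggered (a current Tier 2 Exemption Letter is held), but yields to (f): (f) operates against (e): discharge temperature exceeds 35 °C. (g) would limit (f) — the reportable unit count is 31, less than the 34 limit — but (h) sets (g) aside: (h) operates against (g): a current Schedule G Registration is held. (i) would limit (h) — a current Provisional Clearance is held — but (j) sets (i) aside: (j) applies — a current Provisional Approval is held. (a) remains available.
Exception (b) fails — the wastewater includes a non-Schedule-A substance.
Exception (c): the coverage ratio is 9%, meeting the 9% threshold; the baseline figure is 685, less than the 717 limit; a current Standing Registration is held — every condition holds. But: (l) applies — aggregate throughput is 1,360 units, below the 1,510 units limit. (m), which would lift (l), is not engaged — the workshop is more than 200 m from any designated waterway. Exception (c) does not apply.
Exception (d) does not apply: the facility operates on a continuous process.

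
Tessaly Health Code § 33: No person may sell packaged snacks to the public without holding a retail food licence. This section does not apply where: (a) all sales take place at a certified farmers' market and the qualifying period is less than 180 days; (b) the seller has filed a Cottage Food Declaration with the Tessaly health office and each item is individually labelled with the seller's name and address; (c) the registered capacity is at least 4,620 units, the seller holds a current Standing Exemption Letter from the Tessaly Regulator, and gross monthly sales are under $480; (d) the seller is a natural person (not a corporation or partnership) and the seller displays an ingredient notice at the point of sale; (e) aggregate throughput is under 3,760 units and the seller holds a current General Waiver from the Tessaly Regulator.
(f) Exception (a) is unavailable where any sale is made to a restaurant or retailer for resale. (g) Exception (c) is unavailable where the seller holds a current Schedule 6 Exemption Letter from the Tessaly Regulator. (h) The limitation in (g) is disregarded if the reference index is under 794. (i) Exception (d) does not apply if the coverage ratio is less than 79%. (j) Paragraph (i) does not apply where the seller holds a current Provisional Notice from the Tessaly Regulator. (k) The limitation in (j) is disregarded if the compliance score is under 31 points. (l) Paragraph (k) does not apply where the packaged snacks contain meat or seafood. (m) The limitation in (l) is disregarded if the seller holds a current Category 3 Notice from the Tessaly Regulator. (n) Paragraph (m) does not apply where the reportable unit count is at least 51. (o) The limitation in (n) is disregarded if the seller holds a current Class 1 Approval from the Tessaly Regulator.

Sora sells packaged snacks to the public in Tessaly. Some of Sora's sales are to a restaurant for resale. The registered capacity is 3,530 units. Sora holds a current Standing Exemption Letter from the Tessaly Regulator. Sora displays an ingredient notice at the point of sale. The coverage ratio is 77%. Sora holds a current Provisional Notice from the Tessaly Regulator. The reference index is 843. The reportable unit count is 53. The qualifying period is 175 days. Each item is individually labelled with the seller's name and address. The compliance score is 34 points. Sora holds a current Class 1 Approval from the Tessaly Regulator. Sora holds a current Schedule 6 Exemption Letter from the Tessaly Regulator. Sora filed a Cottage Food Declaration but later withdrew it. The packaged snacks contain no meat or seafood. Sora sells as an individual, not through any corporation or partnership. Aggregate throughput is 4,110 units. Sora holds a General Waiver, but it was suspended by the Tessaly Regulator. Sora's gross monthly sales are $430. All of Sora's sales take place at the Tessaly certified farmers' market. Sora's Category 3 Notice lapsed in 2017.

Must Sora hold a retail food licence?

All of (a)'s requirements are met (all sales are at a certified farmers' market; the qualifying period is 175 days, less than the 180 days limit). However, paragraph (f) must be considered: (f) operates against (a): some sales are to a restaurant for resale. So (a) is unavailable.
Exception (b) requires that the seller has filed a Cottage Food Declaration with the Tessaly health office; but the Cottage Food Declaration was withdrawn, so (b) is unavailable.
Exception (c) fails — the registered capacity is 3,530 units, short of 4,620 units.
Exception (d)'s conditions are all satisfied: the seller is a natural person; an ingredient notice is displayed. Applying paragraphs (i)–(o): (i) is triggered (the coverage ratio is 77%, less than the 79% limit), but is displaced by (j): (j) operates against (i): a current Provisional Notice is held. (k), which would lift (j), does not operate here — the compliance score is 34 points, not under 31 points. Exception (d) stands.
Exception (e) fails — aggregate throughput is 4,110 units, not under 3,760 units.

No — exception (d) applies; Sora is not required to hold a retail food licence.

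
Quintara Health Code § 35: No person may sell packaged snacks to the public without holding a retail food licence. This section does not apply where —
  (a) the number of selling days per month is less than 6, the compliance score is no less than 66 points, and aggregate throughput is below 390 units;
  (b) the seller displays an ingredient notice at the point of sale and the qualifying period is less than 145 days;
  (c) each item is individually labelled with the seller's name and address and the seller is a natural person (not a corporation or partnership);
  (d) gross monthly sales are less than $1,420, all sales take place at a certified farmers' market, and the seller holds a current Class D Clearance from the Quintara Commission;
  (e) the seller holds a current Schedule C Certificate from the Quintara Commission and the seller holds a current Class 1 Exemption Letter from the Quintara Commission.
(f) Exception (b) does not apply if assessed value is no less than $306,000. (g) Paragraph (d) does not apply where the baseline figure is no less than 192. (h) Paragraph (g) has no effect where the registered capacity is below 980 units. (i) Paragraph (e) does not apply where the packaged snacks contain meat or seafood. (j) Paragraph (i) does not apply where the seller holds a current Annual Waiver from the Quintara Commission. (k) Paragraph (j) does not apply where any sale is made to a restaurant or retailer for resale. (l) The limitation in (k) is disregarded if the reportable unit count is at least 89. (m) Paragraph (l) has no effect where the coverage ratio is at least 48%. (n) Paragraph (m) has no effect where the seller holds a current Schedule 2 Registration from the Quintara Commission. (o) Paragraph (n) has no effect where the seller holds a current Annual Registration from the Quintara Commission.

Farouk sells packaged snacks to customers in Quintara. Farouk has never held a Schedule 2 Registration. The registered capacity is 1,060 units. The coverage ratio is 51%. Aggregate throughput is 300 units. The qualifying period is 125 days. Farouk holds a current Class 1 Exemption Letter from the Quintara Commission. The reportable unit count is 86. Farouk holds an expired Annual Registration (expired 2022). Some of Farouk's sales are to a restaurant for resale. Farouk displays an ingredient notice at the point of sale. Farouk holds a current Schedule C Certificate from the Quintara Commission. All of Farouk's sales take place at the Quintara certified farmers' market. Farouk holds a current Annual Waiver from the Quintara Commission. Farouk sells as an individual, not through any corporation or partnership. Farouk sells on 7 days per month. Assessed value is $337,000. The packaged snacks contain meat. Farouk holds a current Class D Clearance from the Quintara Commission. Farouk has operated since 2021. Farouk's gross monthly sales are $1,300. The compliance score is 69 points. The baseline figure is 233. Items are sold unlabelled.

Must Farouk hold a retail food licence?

Exception (a) requires that the number of selling days per month is less than 6; but the number of selling days per month is 7, not less than 6, so (a) is unavailable.
All of (b)'s requirements are met (an ingredient notice is displayed; the qualifying period is 125 days, less than the 145 days limit). But applying paragraph (f): (f) operates — assessed value is $337,000, meeting the $306,000 threshold. So (b) is unavailable.
Exception (c) fails — items are sold unlabelled.
Exception (d): gross monthly sales are $1,300, less than the $1,420 limit; all sales are at a certified farmers' market; a current Class D Clearance is held — every condition holds. But applying paragraphs (g)–(h): (g) operates against (d): the baseline figure is 233, meeting the 192 threshold. (h) does not operate here (the registered capacity is 1,060 units, not below 980 units), so (g) stands. So (d) is unavailable.
Exception (e): a current Schedule C Certificate is held; a current Class 1 Exemption Letter is held — every condition holds. But applying paragraphs (i)–(o): (i) is triggered — the packaged snacks contain meat. (j) would limit (i) — a current Annual Waiver is held — but (k) sets (j) aside: (k) operates — some sales are to a restaurant for resale. (l), which would lift (k), does not operate here — the reportable unit count is 86, short of 89. So (e) is unavailable.
Every exception is unavailable, so the rule governs.

Yes — Farouk must hold a retail food licence.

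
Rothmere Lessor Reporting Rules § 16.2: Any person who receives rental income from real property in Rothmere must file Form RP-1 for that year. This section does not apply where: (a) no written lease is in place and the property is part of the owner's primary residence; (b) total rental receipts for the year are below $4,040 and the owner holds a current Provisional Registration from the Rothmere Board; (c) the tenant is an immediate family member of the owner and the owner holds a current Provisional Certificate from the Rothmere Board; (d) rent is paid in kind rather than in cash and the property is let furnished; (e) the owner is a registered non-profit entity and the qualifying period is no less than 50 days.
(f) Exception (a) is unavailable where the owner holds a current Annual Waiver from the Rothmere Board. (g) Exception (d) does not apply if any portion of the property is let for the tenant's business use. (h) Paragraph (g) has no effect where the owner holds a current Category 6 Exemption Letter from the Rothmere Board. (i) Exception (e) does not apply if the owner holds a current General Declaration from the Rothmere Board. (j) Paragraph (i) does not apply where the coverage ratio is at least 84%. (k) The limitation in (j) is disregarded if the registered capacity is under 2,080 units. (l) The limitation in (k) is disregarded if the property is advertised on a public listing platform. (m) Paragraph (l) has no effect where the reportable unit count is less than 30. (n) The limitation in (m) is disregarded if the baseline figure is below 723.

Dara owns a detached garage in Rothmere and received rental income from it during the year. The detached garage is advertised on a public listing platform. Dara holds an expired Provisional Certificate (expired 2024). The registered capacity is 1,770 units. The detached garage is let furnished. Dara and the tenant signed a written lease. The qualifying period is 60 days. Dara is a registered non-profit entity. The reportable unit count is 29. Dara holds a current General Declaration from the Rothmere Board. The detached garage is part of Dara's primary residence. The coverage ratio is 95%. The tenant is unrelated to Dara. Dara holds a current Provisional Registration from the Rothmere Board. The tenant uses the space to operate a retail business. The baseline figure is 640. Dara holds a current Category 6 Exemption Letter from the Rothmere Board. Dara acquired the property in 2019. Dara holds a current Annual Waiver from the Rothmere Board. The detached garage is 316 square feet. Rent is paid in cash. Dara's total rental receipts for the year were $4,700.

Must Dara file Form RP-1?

Exception (a) does not apply: a written lease is in place.
Exception (b) fails — total rental receipts for the year are $4,700, not below $4,040.
Exception (c) fails — the tenant is unrelated to the owner.
Exception (d) fails — rent is paid in cash.
Exception (e): Dara is a registered non-profit; the qualifying period is 60 days, meeting the 50 days threshold — every condition holds. Applying paragraphs (i)–(n): (i) would limit (e) — a current General Declaration is held — but (j) sets (i) aside: (j) operates against (i): the coverage ratio is 95%, meeting the 84% threshold. (k) would limit (j) — the registered capacity is 1,770 units, under the 2,080 units limit — but (l) sets (k) aside: (l) operates against (k): the property is publicly advertised. (m) is triggered (the reportable unit count is 29, less than the 30 limit), but is set aside by (n): (n) operates against (m): the baseline figure is 640, below the 723 limit. Exception (e) stands.

No — exception (e) applies; Dara is not required to file Form RP-1.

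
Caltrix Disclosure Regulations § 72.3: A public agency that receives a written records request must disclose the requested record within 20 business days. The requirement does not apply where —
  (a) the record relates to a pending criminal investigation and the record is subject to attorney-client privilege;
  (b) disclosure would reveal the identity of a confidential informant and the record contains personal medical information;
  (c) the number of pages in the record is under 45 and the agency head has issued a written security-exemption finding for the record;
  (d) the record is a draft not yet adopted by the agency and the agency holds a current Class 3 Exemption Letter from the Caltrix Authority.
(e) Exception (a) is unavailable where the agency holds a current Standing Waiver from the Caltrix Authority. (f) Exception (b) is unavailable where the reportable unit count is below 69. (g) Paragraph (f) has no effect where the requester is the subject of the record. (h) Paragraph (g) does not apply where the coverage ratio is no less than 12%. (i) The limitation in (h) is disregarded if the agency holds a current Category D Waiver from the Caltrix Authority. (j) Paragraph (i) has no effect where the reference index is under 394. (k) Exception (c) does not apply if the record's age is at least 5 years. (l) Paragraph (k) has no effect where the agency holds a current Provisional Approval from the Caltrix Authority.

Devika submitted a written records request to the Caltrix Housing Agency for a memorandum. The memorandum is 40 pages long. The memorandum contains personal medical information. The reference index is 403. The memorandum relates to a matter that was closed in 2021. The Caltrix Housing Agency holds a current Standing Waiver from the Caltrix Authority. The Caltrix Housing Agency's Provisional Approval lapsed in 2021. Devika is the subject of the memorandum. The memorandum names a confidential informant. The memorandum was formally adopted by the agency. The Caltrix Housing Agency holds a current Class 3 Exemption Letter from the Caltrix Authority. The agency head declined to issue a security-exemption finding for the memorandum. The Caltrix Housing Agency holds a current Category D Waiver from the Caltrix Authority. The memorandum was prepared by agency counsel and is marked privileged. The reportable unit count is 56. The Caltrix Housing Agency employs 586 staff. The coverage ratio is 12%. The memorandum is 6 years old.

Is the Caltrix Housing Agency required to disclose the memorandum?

Exception (a) fails — the memorandum relates to a closed matter.
Exception (b) is satisfied on its face — the memorandum names a confidential informant; the memorandum contains personal medical information. Considering the limiting provisions: (f) would limit (b) — the reportable unit count is 56, below the 69 limit — but (g) sets (f) aside: (g) operates — Devika is the subject of the memorandum. (h) is triggered (the coverage ratio is 12%, meeting the 12% threshold), but is overridden by (i): (i) operates against (h): a current Category D Waiver is held. (j) is inapplicable (the reference index is 403, not under 394), so (i) stands. (b) remains available.
Exception (c) fails — the agency head declined to issue a security-exemption finding.
Exception (d) fails — the memorandum has been formally adopted.

No — exception (b) applies; the Caltrix Housing Agency is not required to disclose the memorandum.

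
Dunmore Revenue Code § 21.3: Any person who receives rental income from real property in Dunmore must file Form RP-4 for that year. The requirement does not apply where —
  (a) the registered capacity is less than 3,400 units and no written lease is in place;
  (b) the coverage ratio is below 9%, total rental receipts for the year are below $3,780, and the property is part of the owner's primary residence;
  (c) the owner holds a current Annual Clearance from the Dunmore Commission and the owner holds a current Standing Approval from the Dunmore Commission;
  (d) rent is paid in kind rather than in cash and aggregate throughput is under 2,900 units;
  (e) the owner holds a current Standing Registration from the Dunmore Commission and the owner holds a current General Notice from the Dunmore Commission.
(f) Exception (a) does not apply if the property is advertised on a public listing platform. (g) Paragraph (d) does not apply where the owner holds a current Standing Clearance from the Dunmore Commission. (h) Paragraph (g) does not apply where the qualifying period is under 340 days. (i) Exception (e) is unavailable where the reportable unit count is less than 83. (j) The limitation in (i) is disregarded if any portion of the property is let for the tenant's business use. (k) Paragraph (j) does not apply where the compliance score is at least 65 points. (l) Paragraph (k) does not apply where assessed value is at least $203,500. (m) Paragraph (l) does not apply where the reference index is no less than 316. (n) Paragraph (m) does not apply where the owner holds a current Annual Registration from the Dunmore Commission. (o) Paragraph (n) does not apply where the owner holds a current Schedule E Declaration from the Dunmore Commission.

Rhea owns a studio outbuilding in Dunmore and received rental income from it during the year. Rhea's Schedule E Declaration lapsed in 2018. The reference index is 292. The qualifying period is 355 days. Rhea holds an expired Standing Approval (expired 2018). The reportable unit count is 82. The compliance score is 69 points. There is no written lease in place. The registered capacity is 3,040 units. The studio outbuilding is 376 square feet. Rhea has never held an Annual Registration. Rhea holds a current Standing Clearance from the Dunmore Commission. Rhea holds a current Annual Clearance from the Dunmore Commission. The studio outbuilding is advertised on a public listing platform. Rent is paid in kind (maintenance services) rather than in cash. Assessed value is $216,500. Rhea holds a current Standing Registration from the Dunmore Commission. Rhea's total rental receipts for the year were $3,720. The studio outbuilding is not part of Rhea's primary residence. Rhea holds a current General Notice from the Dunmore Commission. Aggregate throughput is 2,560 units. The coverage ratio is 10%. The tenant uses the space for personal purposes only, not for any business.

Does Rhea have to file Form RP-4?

Yes — Rhea must file Form RP-4.

Exception (a)'s conditions are all satisfied: the registered capacity is 3,040 units, less than the 3,400 units limit; there is no written lease. But: (f) operates against (a): the property is publicly advertised. Exception (a) does not apply.
Exception (b) does not apply: the coverage ratio is 10%, not below 9%.
Exception (c) fails — the Standing Approval is not current.
Exception (d): rent is paid in kind; aggregate throughput is 2,560 units, under the 2,900 units limit — every condition holds. But: (g) operates against (d): a current Standing Clearance is held. (h), which would lift (g), is not triggered — the qualifying period is 355 days, not under 340 days. Exception (d) does not apply.
Exception (e)'s conditions are all satisfied: a current Standing Registration is held; a current General Notice is held. Turning to paragraphs (i)–(o): (i) applies — the reportable unit count is 82, less than the 83 limit. (j), which would lift (i), is not triggered — the space is used for personal purposes only. Exception (e) does not apply.
Every exception is unavailable, so the rule governs.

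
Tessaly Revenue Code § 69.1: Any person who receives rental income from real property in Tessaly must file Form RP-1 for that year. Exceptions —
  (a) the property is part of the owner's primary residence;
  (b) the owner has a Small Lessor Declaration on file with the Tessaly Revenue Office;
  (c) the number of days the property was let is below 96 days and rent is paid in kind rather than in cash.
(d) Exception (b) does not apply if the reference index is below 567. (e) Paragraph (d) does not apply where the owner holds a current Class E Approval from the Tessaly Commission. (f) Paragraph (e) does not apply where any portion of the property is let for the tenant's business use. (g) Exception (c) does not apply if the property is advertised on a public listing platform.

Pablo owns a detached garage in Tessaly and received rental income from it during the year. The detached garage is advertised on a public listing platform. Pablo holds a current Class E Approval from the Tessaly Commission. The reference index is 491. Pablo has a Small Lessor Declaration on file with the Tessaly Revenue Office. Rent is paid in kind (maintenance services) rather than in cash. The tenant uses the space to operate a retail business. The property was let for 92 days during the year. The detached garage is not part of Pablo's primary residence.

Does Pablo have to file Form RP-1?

Exception (a) fails — the detached garage is not part of the primary residence.
Exception (b)'s conditions are all satisfied: a Small Lessor Declaration is on file. But: (d) is engaged — the reference index is 491, below the 567 limit. (e) is triggered (a current Class E Approval is held), but is set aside by (f): (f) operates — the space is let for business use. Exception (b) does not apply.
All of (c)'s requirements are met (the number of days the property was let is 92 days, below the 96 days limit; rent is paid in kind). But applying paragraph (g): (g) operates against (c): the property is publicly advertised. So (c) is unavailable.
None of the exceptions is available; § 69.1 applies in full.

Yes — Pablo must file Form RP-1.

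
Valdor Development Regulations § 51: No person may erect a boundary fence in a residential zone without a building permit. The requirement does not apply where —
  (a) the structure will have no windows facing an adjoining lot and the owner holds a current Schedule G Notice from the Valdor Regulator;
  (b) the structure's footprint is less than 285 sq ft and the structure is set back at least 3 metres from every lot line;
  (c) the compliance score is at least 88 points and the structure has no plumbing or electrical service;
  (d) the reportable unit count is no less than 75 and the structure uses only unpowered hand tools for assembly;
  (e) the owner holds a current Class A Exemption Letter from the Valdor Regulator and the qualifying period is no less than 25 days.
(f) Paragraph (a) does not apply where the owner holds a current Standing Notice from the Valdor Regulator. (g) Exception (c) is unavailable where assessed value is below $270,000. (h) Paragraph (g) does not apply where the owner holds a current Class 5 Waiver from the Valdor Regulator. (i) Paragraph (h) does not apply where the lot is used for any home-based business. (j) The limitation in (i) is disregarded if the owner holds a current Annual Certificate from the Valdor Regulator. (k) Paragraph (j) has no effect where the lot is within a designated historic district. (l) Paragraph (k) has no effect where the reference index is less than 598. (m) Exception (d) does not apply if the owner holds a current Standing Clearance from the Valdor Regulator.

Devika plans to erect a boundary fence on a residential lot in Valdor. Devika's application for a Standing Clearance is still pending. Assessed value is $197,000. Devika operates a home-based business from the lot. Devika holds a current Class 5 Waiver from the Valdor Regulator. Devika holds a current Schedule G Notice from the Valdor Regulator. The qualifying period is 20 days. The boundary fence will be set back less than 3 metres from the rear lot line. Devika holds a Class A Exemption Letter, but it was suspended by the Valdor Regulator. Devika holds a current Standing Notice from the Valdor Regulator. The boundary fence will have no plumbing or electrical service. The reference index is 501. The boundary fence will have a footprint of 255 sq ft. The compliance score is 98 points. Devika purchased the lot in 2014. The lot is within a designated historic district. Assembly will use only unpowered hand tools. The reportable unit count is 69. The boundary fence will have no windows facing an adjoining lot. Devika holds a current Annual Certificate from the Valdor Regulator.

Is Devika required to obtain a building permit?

No — exception (c) applies; Devika does not need a building permit.

Exception (a)'s conditions are all satisfied: no windows face an adjoining lot; a current Schedule G Notice is held. But: (f) operates against (a): a current Standing Notice is held. (a) is therefore removed.
Exception (b) requires that the structure is set back at least 3 metres from every lot line; but the rear setback is under 3 m, so (b) is unavailable.
Exception (c): the compliance score is 98 points, meeting the 88 points threshold; there is no plumbing or electrical service — every condition holds. As to paragraphs (g)–(l): (g) would limit (c) — assessed value is $197,000, below the $270,000 limit — but (h) sets (g) aside: (h) operates against (g): a current Class 5 Waiver is held. (i) would limit (h) — a home-based business operates on the lot — but (j) sets (i) aside: (j) operates against (i): a current Annual Certificate is held. (k) would limit (j) — the lot is in a historic district — but (l) sets (k) aside: (l) operates — the reference index is 501, less than the 598 limit. So (c) applies.
Exception (d) fails — the reportable unit count is 69, short of 75.
Exception (e) requires that the owner holds a current Class A Exemption Letter from the Valdor Regulator; but the Class A Exemption Letter is not current, so (e) is unavailable.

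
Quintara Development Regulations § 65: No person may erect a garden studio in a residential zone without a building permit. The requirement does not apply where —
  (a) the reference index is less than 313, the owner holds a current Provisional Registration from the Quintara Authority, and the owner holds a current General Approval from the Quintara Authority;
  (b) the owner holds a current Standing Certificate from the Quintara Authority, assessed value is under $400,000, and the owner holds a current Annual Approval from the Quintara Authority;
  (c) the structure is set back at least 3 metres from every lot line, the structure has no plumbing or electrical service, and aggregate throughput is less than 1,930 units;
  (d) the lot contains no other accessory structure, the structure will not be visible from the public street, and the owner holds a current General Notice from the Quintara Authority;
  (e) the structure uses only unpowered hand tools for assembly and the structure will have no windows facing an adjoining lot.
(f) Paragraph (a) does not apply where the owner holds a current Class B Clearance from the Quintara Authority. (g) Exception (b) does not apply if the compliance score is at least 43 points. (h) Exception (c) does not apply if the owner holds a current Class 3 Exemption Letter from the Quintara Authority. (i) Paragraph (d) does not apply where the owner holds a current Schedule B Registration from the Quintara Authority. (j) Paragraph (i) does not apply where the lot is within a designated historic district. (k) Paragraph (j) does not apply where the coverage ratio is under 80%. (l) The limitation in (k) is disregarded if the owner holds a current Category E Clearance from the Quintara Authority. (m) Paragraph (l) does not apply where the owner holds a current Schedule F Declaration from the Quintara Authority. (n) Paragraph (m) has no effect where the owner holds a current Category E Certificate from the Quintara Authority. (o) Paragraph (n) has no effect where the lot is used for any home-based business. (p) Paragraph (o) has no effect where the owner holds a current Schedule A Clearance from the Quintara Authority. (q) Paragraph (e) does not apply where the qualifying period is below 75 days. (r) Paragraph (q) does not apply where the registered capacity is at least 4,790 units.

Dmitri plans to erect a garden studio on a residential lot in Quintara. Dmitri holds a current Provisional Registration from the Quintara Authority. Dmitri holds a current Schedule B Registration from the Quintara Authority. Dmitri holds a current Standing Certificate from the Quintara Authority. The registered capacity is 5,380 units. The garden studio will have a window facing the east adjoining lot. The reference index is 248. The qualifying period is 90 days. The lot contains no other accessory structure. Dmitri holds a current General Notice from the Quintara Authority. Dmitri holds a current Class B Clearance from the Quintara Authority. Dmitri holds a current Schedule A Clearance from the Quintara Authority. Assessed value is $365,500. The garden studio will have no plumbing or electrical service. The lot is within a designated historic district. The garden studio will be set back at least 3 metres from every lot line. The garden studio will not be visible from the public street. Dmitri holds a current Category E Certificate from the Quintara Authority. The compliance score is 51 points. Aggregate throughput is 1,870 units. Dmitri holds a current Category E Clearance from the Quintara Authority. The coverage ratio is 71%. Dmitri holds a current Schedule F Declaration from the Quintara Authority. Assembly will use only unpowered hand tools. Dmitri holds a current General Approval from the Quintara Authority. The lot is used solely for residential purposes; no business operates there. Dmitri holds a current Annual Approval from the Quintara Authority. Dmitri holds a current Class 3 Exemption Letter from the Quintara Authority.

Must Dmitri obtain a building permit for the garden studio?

Exception (a)'s conditions are all satisfied: the reference index is 248, less than the 313 limit; a current Provisional Registration is held; a current General Approval is held. But applying paragraph (f): (f) operates against (a): a current Class B Clearance is held. (a) is therefore removed.
All of (b)'s requirements are met (a current Standing Certificate is held; assessed value is $365,500, under the $400,000 limit; a current Annual Approval is held). However, paragraph (g) must be considered: (g) is engaged — the compliance score is 51 points, meeting the 43 points threshold. Exception (b) does not apply.
Exception (c) is satisfied on its face — the setback is at least 3 m on every side; there is no plumbing or electrical service; aggregate throughput is 1,870 units, less than the 1,930 units limit. But: (h) operates against (c): a current Class 3 Exemption Letter is held. Exception (c) does not apply.
All of (d)'s requirements are met (the lot has no other accessory structure; the structure will not be visible from the street; a current General Notice is held). Applying paragraphs (i)–(p): (i) would limit (d) — a current Schedule B Registration is held — but (j) sets (i) aside: (j) is triggered — the lot is in a historic district. (k) applies (the coverage ratio is 71%, under the 80% limit), but is itself disapplied by (l): (l) operates against (k): a current Category E Clearance is held. (m) would limit (l) — a current Schedule F Declaration is held — but (n) sets (m) aside: (n) is engaged — a current Category E Certificate is held. (o), which would lift (n), is not engaged — the lot is solely residential. Exception (d) stands.
Exception (e) fails — a window faces an adjoining lot.

No — exception (d) applies; Dmitri does not need a building permit.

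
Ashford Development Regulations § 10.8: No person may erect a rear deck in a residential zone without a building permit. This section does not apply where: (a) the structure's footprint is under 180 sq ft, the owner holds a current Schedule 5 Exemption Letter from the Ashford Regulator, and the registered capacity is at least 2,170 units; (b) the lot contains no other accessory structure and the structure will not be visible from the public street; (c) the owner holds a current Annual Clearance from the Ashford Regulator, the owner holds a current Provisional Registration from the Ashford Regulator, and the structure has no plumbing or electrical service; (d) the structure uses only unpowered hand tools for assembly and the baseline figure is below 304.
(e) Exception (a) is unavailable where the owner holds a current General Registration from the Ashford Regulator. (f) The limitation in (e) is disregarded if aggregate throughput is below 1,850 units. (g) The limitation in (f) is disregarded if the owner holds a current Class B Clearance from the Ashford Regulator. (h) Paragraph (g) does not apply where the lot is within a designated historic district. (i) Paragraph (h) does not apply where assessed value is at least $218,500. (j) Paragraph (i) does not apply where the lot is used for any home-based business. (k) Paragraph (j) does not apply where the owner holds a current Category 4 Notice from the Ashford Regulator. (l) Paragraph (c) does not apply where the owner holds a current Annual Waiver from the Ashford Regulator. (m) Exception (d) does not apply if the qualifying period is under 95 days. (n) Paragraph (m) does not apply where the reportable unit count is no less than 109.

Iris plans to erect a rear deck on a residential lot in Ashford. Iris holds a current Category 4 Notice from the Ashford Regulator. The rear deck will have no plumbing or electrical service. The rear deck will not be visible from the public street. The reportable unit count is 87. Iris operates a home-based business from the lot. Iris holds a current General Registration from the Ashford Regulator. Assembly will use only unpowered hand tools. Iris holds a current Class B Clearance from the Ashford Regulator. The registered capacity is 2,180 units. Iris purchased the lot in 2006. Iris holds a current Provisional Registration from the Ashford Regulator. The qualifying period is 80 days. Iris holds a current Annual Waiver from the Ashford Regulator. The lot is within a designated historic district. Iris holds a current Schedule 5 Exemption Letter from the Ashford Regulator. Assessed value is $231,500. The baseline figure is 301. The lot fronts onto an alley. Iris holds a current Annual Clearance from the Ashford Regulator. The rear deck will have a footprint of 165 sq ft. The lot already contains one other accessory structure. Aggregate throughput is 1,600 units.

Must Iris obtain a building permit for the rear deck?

Yes — Iris must obtain a building permit.

All of (a)'s requirements are met (the structure's footprint is 165 sq ft, under the 180 sq ft limit; a current Schedule 5 Exemption Letter is held; the registered capacity is 2,180 units, meeting the 2,170 units threshold). But: (e) is triggered — a current General Registration is held. (f) applies (aggregate throughput is 1,600 units, below the 1,850 units limit), but yields to (g): (g) operates against (f): a current Class B Clearance is held. (h) applies (the lot is in a historic district), but is overridden by (i): (i) operates against (h): assessed value is $231,500, meeting the $218,500 threshold. (j) would limit (i) — a home-based business operates on the lot — but (k) sets (j) aside: (k) operates against (j): a current Category 4 Notice is held. So (a) is unavailable.
Exception (b) requires that the lot contains no other accessory structure; but the lot already has another accessory structure, so (b) is unavailable.
All of (c)'s requirements are met (a current Annual Clearance is held; a current Provisional Registration is held; there is no plumbing or electrical service). But applying paragraph (l): (l) operates against (c): a current Annual Waiver is held. (c) is therefore removed.
Exception (d): assembly uses only hand tools; the baseline figure is 301, below the 304 limit — every condition holds. But: (m) operates against (d): the qualifying period is 80 days, under the 95 days limit. (n), which would lift (m), is inapplicable — the reportable unit count is 87, short of 109. So (d) is unavailable.
No exception applies. The general rule governs.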